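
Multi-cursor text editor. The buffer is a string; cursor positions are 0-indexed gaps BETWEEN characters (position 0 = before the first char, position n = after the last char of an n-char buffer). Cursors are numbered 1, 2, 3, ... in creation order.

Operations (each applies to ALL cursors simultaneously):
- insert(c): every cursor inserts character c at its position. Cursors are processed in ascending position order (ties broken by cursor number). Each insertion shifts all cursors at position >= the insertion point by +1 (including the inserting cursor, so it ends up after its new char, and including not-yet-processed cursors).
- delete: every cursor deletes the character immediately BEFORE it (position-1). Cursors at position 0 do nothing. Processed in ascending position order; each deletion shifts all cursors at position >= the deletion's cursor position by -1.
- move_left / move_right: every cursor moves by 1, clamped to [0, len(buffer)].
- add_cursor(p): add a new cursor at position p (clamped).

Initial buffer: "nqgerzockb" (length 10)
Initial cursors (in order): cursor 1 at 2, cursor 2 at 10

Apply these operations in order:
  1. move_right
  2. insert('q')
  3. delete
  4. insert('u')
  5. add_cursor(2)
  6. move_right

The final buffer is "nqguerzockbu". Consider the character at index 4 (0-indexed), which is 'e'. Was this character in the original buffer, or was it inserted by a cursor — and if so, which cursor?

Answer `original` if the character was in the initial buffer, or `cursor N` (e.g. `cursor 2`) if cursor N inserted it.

Answer: original

Derivation:
After op 1 (move_right): buffer="nqgerzockb" (len 10), cursors c1@3 c2@10, authorship ..........
After op 2 (insert('q')): buffer="nqgqerzockbq" (len 12), cursors c1@4 c2@12, authorship ...1.......2
After op 3 (delete): buffer="nqgerzockb" (len 10), cursors c1@3 c2@10, authorship ..........
After op 4 (insert('u')): buffer="nqguerzockbu" (len 12), cursors c1@4 c2@12, authorship ...1.......2
After op 5 (add_cursor(2)): buffer="nqguerzockbu" (len 12), cursors c3@2 c1@4 c2@12, authorship ...1.......2
After op 6 (move_right): buffer="nqguerzockbu" (len 12), cursors c3@3 c1@5 c2@12, authorship ...1.......2
Authorship (.=original, N=cursor N): . . . 1 . . . . . . . 2
Index 4: author = original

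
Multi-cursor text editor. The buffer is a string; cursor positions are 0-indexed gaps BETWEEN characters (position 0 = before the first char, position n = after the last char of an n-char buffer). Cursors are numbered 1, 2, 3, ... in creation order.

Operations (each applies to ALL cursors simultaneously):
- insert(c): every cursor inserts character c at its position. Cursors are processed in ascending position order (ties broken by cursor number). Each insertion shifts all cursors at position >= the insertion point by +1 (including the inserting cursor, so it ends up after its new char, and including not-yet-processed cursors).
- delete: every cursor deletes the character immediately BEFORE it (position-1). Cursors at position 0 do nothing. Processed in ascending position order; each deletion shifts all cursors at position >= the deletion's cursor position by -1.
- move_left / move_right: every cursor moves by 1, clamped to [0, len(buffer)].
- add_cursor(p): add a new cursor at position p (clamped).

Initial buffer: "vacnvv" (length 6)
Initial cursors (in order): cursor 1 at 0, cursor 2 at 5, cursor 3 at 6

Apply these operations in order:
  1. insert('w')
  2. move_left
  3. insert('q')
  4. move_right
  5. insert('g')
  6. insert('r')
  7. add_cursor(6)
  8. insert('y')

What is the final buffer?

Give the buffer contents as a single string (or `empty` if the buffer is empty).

Answer: qwgryvaycnvqwgryvqwgry

Derivation:
After op 1 (insert('w')): buffer="wvacnvwvw" (len 9), cursors c1@1 c2@7 c3@9, authorship 1.....2.3
After op 2 (move_left): buffer="wvacnvwvw" (len 9), cursors c1@0 c2@6 c3@8, authorship 1.....2.3
After op 3 (insert('q')): buffer="qwvacnvqwvqw" (len 12), cursors c1@1 c2@8 c3@11, authorship 11.....22.33
After op 4 (move_right): buffer="qwvacnvqwvqw" (len 12), cursors c1@2 c2@9 c3@12, authorship 11.....22.33
After op 5 (insert('g')): buffer="qwgvacnvqwgvqwg" (len 15), cursors c1@3 c2@11 c3@15, authorship 111.....222.333
After op 6 (insert('r')): buffer="qwgrvacnvqwgrvqwgr" (len 18), cursors c1@4 c2@13 c3@18, authorship 1111.....2222.3333
After op 7 (add_cursor(6)): buffer="qwgrvacnvqwgrvqwgr" (len 18), cursors c1@4 c4@6 c2@13 c3@18, authorship 1111.....2222.3333
After op 8 (insert('y')): buffer="qwgryvaycnvqwgryvqwgry" (len 22), cursors c1@5 c4@8 c2@16 c3@22, authorship 11111..4...22222.33333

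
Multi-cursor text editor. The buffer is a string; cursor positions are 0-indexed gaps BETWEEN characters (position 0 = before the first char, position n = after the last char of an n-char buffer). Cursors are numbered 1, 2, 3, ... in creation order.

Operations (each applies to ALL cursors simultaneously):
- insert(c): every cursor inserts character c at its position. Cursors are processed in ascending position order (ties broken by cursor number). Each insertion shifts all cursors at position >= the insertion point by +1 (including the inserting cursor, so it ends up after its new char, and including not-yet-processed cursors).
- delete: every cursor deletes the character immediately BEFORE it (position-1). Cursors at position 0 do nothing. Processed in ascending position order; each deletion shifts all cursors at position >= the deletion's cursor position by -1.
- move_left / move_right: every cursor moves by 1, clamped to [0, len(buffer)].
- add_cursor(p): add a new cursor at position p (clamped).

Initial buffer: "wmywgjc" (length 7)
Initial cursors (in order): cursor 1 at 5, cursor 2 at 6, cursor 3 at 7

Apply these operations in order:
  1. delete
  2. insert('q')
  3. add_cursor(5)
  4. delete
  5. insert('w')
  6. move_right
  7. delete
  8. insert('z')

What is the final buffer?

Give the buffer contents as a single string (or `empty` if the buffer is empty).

Answer: wmyzzzz

Derivation:
After op 1 (delete): buffer="wmyw" (len 4), cursors c1@4 c2@4 c3@4, authorship ....
After op 2 (insert('q')): buffer="wmywqqq" (len 7), cursors c1@7 c2@7 c3@7, authorship ....123
After op 3 (add_cursor(5)): buffer="wmywqqq" (len 7), cursors c4@5 c1@7 c2@7 c3@7, authorship ....123
After op 4 (delete): buffer="wmy" (len 3), cursors c1@3 c2@3 c3@3 c4@3, authorship ...
After op 5 (insert('w')): buffer="wmywwww" (len 7), cursors c1@7 c2@7 c3@7 c4@7, authorship ...1234
After op 6 (move_right): buffer="wmywwww" (len 7), cursors c1@7 c2@7 c3@7 c4@7, authorship ...1234
After op 7 (delete): buffer="wmy" (len 3), cursors c1@3 c2@3 c3@3 c4@3, authorship ...
After op 8 (insert('z')): buffer="wmyzzzz" (len 7), cursors c1@7 c2@7 c3@7 c4@7, authorship ...1234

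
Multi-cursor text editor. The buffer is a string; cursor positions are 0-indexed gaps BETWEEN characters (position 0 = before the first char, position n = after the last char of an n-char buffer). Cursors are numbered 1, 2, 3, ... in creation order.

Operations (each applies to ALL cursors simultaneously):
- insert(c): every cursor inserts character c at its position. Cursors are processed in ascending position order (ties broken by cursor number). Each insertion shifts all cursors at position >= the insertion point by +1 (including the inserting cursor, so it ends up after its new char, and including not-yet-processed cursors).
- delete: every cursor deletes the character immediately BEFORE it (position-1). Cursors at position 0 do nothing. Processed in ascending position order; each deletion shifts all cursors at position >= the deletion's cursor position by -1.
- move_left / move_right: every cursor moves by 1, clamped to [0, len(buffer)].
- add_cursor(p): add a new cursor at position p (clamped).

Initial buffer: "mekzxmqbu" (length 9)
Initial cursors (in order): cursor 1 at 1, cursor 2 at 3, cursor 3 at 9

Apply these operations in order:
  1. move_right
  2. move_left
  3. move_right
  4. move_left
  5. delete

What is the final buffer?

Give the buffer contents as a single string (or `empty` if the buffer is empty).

Answer: ezxmqu

Derivation:
After op 1 (move_right): buffer="mekzxmqbu" (len 9), cursors c1@2 c2@4 c3@9, authorship .........
After op 2 (move_left): buffer="mekzxmqbu" (len 9), cursors c1@1 c2@3 c3@8, authorship .........
After op 3 (move_right): buffer="mekzxmqbu" (len 9), cursors c1@2 c2@4 c3@9, authorship .........
After op 4 (move_left): buffer="mekzxmqbu" (len 9), cursors c1@1 c2@3 c3@8, authorship .........
After op 5 (delete): buffer="ezxmqu" (len 6), cursors c1@0 c2@1 c3@5, authorship ......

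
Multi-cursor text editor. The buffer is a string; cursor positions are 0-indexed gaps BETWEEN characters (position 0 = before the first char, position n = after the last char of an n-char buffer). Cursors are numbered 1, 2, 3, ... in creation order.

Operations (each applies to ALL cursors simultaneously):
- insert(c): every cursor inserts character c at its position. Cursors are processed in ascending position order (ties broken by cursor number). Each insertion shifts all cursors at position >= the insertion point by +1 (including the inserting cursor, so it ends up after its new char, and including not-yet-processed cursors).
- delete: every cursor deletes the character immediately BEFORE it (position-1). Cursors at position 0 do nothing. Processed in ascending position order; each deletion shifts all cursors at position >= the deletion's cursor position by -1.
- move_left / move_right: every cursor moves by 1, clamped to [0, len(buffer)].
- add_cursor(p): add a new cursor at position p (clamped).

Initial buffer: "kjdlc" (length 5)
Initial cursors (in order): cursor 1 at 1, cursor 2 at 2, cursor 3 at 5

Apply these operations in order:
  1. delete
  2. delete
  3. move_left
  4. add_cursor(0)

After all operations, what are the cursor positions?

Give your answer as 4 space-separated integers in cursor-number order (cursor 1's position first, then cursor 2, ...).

Answer: 0 0 0 0

Derivation:
After op 1 (delete): buffer="dl" (len 2), cursors c1@0 c2@0 c3@2, authorship ..
After op 2 (delete): buffer="d" (len 1), cursors c1@0 c2@0 c3@1, authorship .
After op 3 (move_left): buffer="d" (len 1), cursors c1@0 c2@0 c3@0, authorship .
After op 4 (add_cursor(0)): buffer="d" (len 1), cursors c1@0 c2@0 c3@0 c4@0, authorship .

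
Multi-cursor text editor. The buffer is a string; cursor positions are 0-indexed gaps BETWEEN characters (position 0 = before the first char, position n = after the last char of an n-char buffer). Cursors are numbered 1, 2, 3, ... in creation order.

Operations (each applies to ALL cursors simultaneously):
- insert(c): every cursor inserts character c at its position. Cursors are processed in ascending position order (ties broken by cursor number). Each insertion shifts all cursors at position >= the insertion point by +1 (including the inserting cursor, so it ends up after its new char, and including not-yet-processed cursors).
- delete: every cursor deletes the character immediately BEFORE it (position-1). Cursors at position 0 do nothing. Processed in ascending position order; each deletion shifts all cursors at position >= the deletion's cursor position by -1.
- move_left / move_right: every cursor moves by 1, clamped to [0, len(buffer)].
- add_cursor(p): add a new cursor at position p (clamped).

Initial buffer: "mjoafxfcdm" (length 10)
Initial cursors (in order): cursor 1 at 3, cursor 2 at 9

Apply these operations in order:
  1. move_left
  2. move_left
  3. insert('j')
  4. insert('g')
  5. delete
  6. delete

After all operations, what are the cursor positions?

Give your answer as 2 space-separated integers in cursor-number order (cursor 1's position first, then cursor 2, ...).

Answer: 1 7

Derivation:
After op 1 (move_left): buffer="mjoafxfcdm" (len 10), cursors c1@2 c2@8, authorship ..........
After op 2 (move_left): buffer="mjoafxfcdm" (len 10), cursors c1@1 c2@7, authorship ..........
After op 3 (insert('j')): buffer="mjjoafxfjcdm" (len 12), cursors c1@2 c2@9, authorship .1......2...
After op 4 (insert('g')): buffer="mjgjoafxfjgcdm" (len 14), cursors c1@3 c2@11, authorship .11......22...
After op 5 (delete): buffer="mjjoafxfjcdm" (len 12), cursors c1@2 c2@9, authorship .1......2...
After op 6 (delete): buffer="mjoafxfcdm" (len 10), cursors c1@1 c2@7, authorship ..........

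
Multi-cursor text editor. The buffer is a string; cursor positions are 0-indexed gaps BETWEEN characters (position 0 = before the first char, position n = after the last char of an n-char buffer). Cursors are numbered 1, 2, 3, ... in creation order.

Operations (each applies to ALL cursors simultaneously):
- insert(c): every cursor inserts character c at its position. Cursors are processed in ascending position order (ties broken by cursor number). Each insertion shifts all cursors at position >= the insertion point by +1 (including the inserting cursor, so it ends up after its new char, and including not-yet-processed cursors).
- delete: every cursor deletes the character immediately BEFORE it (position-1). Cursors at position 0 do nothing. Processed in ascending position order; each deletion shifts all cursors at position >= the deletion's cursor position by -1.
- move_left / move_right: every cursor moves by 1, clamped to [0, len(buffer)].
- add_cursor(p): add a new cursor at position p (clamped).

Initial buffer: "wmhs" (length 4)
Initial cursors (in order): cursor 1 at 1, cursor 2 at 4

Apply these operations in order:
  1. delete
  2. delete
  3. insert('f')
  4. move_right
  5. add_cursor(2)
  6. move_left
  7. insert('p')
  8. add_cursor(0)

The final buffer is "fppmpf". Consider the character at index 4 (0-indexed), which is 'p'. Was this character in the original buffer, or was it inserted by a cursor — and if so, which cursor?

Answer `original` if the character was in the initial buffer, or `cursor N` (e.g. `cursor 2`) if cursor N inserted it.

Answer: cursor 2

Derivation:
After op 1 (delete): buffer="mh" (len 2), cursors c1@0 c2@2, authorship ..
After op 2 (delete): buffer="m" (len 1), cursors c1@0 c2@1, authorship .
After op 3 (insert('f')): buffer="fmf" (len 3), cursors c1@1 c2@3, authorship 1.2
After op 4 (move_right): buffer="fmf" (len 3), cursors c1@2 c2@3, authorship 1.2
After op 5 (add_cursor(2)): buffer="fmf" (len 3), cursors c1@2 c3@2 c2@3, authorship 1.2
After op 6 (move_left): buffer="fmf" (len 3), cursors c1@1 c3@1 c2@2, authorship 1.2
After op 7 (insert('p')): buffer="fppmpf" (len 6), cursors c1@3 c3@3 c2@5, authorship 113.22
After op 8 (add_cursor(0)): buffer="fppmpf" (len 6), cursors c4@0 c1@3 c3@3 c2@5, authorship 113.22
Authorship (.=original, N=cursor N): 1 1 3 . 2 2
Index 4: author = 2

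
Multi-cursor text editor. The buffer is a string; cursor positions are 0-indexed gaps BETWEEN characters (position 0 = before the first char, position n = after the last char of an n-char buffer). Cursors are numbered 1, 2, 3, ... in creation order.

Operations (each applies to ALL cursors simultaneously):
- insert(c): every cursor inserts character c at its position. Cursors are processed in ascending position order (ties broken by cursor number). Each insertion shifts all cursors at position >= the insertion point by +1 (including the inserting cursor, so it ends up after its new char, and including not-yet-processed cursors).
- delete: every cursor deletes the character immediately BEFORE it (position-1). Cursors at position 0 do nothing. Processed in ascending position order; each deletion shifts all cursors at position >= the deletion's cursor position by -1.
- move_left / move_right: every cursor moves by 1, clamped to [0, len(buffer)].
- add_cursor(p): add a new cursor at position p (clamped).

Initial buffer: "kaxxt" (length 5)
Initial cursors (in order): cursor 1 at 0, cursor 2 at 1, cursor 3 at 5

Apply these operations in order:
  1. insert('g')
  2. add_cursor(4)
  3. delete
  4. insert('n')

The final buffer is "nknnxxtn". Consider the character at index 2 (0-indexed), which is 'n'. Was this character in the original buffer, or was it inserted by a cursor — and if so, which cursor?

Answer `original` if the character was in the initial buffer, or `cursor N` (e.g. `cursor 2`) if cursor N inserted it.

Answer: cursor 2

Derivation:
After op 1 (insert('g')): buffer="gkgaxxtg" (len 8), cursors c1@1 c2@3 c3@8, authorship 1.2....3
After op 2 (add_cursor(4)): buffer="gkgaxxtg" (len 8), cursors c1@1 c2@3 c4@4 c3@8, authorship 1.2....3
After op 3 (delete): buffer="kxxt" (len 4), cursors c1@0 c2@1 c4@1 c3@4, authorship ....
After op 4 (insert('n')): buffer="nknnxxtn" (len 8), cursors c1@1 c2@4 c4@4 c3@8, authorship 1.24...3
Authorship (.=original, N=cursor N): 1 . 2 4 . . . 3
Index 2: author = 2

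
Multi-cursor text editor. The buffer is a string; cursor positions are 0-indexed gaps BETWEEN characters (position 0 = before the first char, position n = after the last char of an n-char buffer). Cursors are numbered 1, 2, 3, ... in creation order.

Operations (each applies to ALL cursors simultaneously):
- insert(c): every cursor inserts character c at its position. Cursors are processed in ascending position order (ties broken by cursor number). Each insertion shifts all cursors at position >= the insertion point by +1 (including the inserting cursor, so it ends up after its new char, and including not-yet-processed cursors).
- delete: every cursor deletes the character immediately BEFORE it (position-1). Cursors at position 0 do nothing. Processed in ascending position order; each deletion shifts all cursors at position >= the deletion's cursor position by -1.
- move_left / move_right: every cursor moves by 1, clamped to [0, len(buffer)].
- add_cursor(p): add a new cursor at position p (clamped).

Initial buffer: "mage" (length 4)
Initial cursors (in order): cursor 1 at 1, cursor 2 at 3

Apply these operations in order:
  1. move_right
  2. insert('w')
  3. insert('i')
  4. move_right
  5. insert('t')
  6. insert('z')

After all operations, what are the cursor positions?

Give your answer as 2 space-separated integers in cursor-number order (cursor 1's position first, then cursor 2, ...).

After op 1 (move_right): buffer="mage" (len 4), cursors c1@2 c2@4, authorship ....
After op 2 (insert('w')): buffer="mawgew" (len 6), cursors c1@3 c2@6, authorship ..1..2
After op 3 (insert('i')): buffer="mawigewi" (len 8), cursors c1@4 c2@8, authorship ..11..22
After op 4 (move_right): buffer="mawigewi" (len 8), cursors c1@5 c2@8, authorship ..11..22
After op 5 (insert('t')): buffer="mawigtewit" (len 10), cursors c1@6 c2@10, authorship ..11.1.222
After op 6 (insert('z')): buffer="mawigtzewitz" (len 12), cursors c1@7 c2@12, authorship ..11.11.2222

Answer: 7 12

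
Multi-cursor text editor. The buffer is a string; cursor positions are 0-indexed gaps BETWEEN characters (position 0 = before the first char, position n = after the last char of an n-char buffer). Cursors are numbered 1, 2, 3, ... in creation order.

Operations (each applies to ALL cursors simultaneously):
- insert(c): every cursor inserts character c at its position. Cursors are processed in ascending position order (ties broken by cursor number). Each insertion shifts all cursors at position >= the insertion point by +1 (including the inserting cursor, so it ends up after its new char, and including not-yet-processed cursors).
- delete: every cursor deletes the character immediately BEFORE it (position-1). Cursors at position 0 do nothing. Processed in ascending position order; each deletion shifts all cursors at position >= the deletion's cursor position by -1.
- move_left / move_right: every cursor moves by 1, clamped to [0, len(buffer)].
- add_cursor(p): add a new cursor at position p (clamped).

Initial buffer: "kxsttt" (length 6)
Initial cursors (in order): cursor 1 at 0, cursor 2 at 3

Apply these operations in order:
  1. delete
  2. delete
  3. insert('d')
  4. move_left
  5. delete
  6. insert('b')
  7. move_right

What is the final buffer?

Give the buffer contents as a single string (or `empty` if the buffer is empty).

After op 1 (delete): buffer="kxttt" (len 5), cursors c1@0 c2@2, authorship .....
After op 2 (delete): buffer="kttt" (len 4), cursors c1@0 c2@1, authorship ....
After op 3 (insert('d')): buffer="dkdttt" (len 6), cursors c1@1 c2@3, authorship 1.2...
After op 4 (move_left): buffer="dkdttt" (len 6), cursors c1@0 c2@2, authorship 1.2...
After op 5 (delete): buffer="ddttt" (len 5), cursors c1@0 c2@1, authorship 12...
After op 6 (insert('b')): buffer="bdbdttt" (len 7), cursors c1@1 c2@3, authorship 1122...
After op 7 (move_right): buffer="bdbdttt" (len 7), cursors c1@2 c2@4, authorship 1122...

Answer: bdbdttt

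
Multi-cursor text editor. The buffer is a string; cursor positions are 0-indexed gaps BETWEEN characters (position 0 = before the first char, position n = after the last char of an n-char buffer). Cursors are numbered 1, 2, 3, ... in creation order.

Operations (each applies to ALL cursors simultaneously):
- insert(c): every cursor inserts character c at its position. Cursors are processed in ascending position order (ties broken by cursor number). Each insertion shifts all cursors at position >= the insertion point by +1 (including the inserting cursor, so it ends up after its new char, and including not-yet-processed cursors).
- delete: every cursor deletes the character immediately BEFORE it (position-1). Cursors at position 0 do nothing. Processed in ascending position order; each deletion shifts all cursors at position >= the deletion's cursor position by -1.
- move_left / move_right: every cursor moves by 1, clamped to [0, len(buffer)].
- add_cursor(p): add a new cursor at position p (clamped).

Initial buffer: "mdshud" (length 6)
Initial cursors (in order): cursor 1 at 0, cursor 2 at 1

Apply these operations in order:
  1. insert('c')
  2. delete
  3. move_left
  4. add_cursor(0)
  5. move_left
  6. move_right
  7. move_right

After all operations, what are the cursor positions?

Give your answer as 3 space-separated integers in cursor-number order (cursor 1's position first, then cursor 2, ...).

Answer: 2 2 2

Derivation:
After op 1 (insert('c')): buffer="cmcdshud" (len 8), cursors c1@1 c2@3, authorship 1.2.....
After op 2 (delete): buffer="mdshud" (len 6), cursors c1@0 c2@1, authorship ......
After op 3 (move_left): buffer="mdshud" (len 6), cursors c1@0 c2@0, authorship ......
After op 4 (add_cursor(0)): buffer="mdshud" (len 6), cursors c1@0 c2@0 c3@0, authorship ......
After op 5 (move_left): buffer="mdshud" (len 6), cursors c1@0 c2@0 c3@0, authorship ......
After op 6 (move_right): buffer="mdshud" (len 6), cursors c1@1 c2@1 c3@1, authorship ......
After op 7 (move_right): buffer="mdshud" (len 6), cursors c1@2 c2@2 c3@2, authorship ......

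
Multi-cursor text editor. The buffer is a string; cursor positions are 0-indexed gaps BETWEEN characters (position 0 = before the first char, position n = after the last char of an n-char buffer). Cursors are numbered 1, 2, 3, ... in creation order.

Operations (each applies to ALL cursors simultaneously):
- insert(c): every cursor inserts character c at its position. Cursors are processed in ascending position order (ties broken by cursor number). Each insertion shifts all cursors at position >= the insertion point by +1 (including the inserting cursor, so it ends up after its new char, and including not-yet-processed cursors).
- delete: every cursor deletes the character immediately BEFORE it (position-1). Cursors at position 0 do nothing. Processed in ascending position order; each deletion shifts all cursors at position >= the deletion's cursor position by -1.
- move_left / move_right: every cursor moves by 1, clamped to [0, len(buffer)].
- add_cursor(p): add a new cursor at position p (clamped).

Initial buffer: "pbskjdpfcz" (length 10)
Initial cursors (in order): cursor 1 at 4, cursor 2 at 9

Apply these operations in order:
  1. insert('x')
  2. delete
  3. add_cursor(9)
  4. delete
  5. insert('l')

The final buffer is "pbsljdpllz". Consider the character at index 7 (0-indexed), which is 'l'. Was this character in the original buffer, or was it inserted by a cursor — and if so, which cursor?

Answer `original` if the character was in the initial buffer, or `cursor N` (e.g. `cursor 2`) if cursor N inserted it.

After op 1 (insert('x')): buffer="pbskxjdpfcxz" (len 12), cursors c1@5 c2@11, authorship ....1.....2.
After op 2 (delete): buffer="pbskjdpfcz" (len 10), cursors c1@4 c2@9, authorship ..........
After op 3 (add_cursor(9)): buffer="pbskjdpfcz" (len 10), cursors c1@4 c2@9 c3@9, authorship ..........
After op 4 (delete): buffer="pbsjdpz" (len 7), cursors c1@3 c2@6 c3@6, authorship .......
After op 5 (insert('l')): buffer="pbsljdpllz" (len 10), cursors c1@4 c2@9 c3@9, authorship ...1...23.
Authorship (.=original, N=cursor N): . . . 1 . . . 2 3 .
Index 7: author = 2

Answer: cursor 2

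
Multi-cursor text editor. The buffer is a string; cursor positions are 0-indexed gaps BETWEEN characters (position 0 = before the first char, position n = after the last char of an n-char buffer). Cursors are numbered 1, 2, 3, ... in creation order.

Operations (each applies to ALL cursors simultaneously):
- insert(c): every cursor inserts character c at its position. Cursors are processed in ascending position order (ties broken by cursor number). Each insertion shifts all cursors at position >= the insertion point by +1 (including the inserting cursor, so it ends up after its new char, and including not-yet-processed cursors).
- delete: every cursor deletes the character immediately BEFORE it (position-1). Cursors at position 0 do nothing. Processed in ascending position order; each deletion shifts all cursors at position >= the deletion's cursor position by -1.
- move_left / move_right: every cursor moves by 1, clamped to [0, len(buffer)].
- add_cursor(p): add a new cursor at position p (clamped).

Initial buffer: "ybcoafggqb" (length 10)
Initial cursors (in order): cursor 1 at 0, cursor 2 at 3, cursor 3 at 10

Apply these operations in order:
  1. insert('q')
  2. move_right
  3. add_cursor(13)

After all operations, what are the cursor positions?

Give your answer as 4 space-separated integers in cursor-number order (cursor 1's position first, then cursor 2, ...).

After op 1 (insert('q')): buffer="qybcqoafggqbq" (len 13), cursors c1@1 c2@5 c3@13, authorship 1...2.......3
After op 2 (move_right): buffer="qybcqoafggqbq" (len 13), cursors c1@2 c2@6 c3@13, authorship 1...2.......3
After op 3 (add_cursor(13)): buffer="qybcqoafggqbq" (len 13), cursors c1@2 c2@6 c3@13 c4@13, authorship 1...2.......3

Answer: 2 6 13 13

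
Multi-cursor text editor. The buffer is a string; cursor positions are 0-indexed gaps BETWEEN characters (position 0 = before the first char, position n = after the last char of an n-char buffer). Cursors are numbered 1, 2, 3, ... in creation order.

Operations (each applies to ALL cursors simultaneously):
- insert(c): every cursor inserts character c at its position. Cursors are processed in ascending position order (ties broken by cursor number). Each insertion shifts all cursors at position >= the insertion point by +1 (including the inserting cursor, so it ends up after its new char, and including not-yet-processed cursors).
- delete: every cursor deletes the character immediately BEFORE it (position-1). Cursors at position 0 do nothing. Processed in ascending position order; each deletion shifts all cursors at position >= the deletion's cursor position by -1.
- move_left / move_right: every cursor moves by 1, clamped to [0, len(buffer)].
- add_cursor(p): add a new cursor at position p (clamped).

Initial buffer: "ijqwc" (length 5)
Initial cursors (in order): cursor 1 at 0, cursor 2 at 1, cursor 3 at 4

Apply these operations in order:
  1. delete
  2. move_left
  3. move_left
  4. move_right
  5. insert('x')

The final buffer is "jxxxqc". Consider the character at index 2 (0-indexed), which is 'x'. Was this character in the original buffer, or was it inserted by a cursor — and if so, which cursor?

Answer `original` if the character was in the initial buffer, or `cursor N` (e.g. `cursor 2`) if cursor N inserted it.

Answer: cursor 2

Derivation:
After op 1 (delete): buffer="jqc" (len 3), cursors c1@0 c2@0 c3@2, authorship ...
After op 2 (move_left): buffer="jqc" (len 3), cursors c1@0 c2@0 c3@1, authorship ...
After op 3 (move_left): buffer="jqc" (len 3), cursors c1@0 c2@0 c3@0, authorship ...
After op 4 (move_right): buffer="jqc" (len 3), cursors c1@1 c2@1 c3@1, authorship ...
After op 5 (insert('x')): buffer="jxxxqc" (len 6), cursors c1@4 c2@4 c3@4, authorship .123..
Authorship (.=original, N=cursor N): . 1 2 3 . .
Index 2: author = 2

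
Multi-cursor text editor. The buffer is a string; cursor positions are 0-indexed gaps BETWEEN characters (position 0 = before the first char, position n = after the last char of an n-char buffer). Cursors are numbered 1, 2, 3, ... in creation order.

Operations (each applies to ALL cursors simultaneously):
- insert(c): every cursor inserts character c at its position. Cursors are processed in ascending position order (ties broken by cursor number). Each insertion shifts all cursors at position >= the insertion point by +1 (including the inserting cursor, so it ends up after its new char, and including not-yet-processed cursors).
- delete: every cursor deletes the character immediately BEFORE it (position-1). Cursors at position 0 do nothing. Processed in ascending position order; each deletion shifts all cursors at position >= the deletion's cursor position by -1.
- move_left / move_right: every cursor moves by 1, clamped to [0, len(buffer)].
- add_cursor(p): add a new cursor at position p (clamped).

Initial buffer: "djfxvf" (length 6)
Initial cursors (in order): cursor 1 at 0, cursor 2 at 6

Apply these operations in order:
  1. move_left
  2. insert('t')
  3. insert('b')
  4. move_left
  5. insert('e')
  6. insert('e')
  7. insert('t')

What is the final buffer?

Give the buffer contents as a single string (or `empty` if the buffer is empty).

After op 1 (move_left): buffer="djfxvf" (len 6), cursors c1@0 c2@5, authorship ......
After op 2 (insert('t')): buffer="tdjfxvtf" (len 8), cursors c1@1 c2@7, authorship 1.....2.
After op 3 (insert('b')): buffer="tbdjfxvtbf" (len 10), cursors c1@2 c2@9, authorship 11.....22.
After op 4 (move_left): buffer="tbdjfxvtbf" (len 10), cursors c1@1 c2@8, authorship 11.....22.
After op 5 (insert('e')): buffer="tebdjfxvtebf" (len 12), cursors c1@2 c2@10, authorship 111.....222.
After op 6 (insert('e')): buffer="teebdjfxvteebf" (len 14), cursors c1@3 c2@12, authorship 1111.....2222.
After op 7 (insert('t')): buffer="teetbdjfxvteetbf" (len 16), cursors c1@4 c2@14, authorship 11111.....22222.

Answer: teetbdjfxvteetbf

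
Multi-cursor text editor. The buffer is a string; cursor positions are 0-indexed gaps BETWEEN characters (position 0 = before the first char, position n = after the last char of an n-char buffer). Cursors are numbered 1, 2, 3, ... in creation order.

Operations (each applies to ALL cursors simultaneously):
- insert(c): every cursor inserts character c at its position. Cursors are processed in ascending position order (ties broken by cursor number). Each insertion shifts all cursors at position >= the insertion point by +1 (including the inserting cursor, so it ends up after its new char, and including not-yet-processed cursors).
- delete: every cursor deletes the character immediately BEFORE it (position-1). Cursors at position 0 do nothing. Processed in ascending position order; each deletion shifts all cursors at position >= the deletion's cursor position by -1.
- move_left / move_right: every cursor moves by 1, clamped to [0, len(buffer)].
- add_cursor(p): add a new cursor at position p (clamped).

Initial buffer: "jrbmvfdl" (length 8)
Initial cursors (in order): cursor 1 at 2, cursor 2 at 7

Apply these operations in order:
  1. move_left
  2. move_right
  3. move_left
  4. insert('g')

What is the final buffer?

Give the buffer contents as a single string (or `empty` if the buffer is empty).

After op 1 (move_left): buffer="jrbmvfdl" (len 8), cursors c1@1 c2@6, authorship ........
After op 2 (move_right): buffer="jrbmvfdl" (len 8), cursors c1@2 c2@7, authorship ........
After op 3 (move_left): buffer="jrbmvfdl" (len 8), cursors c1@1 c2@6, authorship ........
After op 4 (insert('g')): buffer="jgrbmvfgdl" (len 10), cursors c1@2 c2@8, authorship .1.....2..

Answer: jgrbmvfgdl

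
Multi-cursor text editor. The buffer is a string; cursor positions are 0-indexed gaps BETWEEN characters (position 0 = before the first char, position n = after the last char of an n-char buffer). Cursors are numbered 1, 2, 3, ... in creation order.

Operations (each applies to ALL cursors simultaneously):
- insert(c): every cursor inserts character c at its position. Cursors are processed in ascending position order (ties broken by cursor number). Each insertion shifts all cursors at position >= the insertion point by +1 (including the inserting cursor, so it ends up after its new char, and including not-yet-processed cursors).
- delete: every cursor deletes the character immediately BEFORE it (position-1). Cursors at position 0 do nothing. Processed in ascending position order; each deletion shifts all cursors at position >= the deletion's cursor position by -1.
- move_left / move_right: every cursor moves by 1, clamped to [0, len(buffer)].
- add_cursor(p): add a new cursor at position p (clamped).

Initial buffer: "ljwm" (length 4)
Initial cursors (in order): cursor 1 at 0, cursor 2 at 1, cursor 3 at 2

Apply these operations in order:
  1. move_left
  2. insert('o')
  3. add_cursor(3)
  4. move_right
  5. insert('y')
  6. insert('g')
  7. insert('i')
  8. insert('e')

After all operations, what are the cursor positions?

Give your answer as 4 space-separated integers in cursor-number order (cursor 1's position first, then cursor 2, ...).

Answer: 11 11 21 16

Derivation:
After op 1 (move_left): buffer="ljwm" (len 4), cursors c1@0 c2@0 c3@1, authorship ....
After op 2 (insert('o')): buffer="oolojwm" (len 7), cursors c1@2 c2@2 c3@4, authorship 12.3...
After op 3 (add_cursor(3)): buffer="oolojwm" (len 7), cursors c1@2 c2@2 c4@3 c3@4, authorship 12.3...
After op 4 (move_right): buffer="oolojwm" (len 7), cursors c1@3 c2@3 c4@4 c3@5, authorship 12.3...
After op 5 (insert('y')): buffer="oolyyoyjywm" (len 11), cursors c1@5 c2@5 c4@7 c3@9, authorship 12.1234.3..
After op 6 (insert('g')): buffer="oolyyggoygjygwm" (len 15), cursors c1@7 c2@7 c4@10 c3@13, authorship 12.1212344.33..
After op 7 (insert('i')): buffer="oolyyggiioygijygiwm" (len 19), cursors c1@9 c2@9 c4@13 c3@17, authorship 12.1212123444.333..
After op 8 (insert('e')): buffer="oolyyggiieeoygiejygiewm" (len 23), cursors c1@11 c2@11 c4@16 c3@21, authorship 12.1212121234444.3333..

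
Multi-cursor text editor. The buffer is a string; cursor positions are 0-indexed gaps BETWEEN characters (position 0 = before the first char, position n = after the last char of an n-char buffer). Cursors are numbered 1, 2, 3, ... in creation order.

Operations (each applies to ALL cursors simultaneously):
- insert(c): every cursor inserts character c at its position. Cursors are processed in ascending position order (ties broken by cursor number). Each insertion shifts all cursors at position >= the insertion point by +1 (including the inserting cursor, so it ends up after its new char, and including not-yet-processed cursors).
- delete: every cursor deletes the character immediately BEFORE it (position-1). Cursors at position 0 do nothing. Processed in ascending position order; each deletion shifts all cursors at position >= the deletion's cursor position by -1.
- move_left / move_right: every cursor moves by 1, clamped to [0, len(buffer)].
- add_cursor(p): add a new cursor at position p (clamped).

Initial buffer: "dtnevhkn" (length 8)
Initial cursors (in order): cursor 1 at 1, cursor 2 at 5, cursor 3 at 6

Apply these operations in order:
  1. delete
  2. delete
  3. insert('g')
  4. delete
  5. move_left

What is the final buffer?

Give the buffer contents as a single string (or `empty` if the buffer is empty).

Answer: tkn

Derivation:
After op 1 (delete): buffer="tnekn" (len 5), cursors c1@0 c2@3 c3@3, authorship .....
After op 2 (delete): buffer="tkn" (len 3), cursors c1@0 c2@1 c3@1, authorship ...
After op 3 (insert('g')): buffer="gtggkn" (len 6), cursors c1@1 c2@4 c3@4, authorship 1.23..
After op 4 (delete): buffer="tkn" (len 3), cursors c1@0 c2@1 c3@1, authorship ...
After op 5 (move_left): buffer="tkn" (len 3), cursors c1@0 c2@0 c3@0, authorship ...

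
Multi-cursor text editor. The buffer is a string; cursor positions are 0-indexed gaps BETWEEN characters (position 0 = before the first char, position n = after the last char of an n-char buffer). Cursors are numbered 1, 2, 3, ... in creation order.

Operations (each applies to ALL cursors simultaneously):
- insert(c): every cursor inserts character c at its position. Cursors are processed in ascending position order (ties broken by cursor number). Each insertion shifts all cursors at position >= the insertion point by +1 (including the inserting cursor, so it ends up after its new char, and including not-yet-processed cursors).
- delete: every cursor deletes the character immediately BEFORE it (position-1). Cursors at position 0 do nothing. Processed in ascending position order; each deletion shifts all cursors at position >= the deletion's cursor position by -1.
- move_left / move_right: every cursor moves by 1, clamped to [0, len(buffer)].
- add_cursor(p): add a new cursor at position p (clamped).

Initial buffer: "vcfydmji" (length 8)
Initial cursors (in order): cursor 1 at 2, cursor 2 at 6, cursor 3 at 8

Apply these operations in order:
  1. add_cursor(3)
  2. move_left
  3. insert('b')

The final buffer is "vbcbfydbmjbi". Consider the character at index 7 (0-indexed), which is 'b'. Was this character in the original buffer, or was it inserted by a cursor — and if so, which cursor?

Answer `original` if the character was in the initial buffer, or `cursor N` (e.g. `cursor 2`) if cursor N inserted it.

After op 1 (add_cursor(3)): buffer="vcfydmji" (len 8), cursors c1@2 c4@3 c2@6 c3@8, authorship ........
After op 2 (move_left): buffer="vcfydmji" (len 8), cursors c1@1 c4@2 c2@5 c3@7, authorship ........
After op 3 (insert('b')): buffer="vbcbfydbmjbi" (len 12), cursors c1@2 c4@4 c2@8 c3@11, authorship .1.4...2..3.
Authorship (.=original, N=cursor N): . 1 . 4 . . . 2 . . 3 .
Index 7: author = 2

Answer: cursor 2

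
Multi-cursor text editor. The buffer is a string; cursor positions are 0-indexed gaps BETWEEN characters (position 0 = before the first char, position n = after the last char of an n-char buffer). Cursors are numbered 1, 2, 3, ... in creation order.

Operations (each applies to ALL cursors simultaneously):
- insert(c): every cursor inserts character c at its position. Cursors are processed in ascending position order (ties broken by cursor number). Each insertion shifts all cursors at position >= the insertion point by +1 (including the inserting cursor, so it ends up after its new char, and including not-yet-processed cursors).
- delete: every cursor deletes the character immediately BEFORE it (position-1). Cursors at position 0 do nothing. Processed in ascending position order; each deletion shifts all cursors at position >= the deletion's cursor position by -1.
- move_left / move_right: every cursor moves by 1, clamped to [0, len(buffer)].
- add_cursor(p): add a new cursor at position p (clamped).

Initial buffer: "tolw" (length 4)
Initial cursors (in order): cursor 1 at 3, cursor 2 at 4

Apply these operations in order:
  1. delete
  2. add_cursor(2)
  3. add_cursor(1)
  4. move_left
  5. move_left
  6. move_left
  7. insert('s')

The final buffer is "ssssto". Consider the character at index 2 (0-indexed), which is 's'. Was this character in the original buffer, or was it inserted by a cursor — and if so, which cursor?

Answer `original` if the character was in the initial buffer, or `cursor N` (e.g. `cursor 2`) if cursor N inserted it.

Answer: cursor 3

Derivation:
After op 1 (delete): buffer="to" (len 2), cursors c1@2 c2@2, authorship ..
After op 2 (add_cursor(2)): buffer="to" (len 2), cursors c1@2 c2@2 c3@2, authorship ..
After op 3 (add_cursor(1)): buffer="to" (len 2), cursors c4@1 c1@2 c2@2 c3@2, authorship ..
After op 4 (move_left): buffer="to" (len 2), cursors c4@0 c1@1 c2@1 c3@1, authorship ..
After op 5 (move_left): buffer="to" (len 2), cursors c1@0 c2@0 c3@0 c4@0, authorship ..
After op 6 (move_left): buffer="to" (len 2), cursors c1@0 c2@0 c3@0 c4@0, authorship ..
After op 7 (insert('s')): buffer="ssssto" (len 6), cursors c1@4 c2@4 c3@4 c4@4, authorship 1234..
Authorship (.=original, N=cursor N): 1 2 3 4 . .
Index 2: author = 3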